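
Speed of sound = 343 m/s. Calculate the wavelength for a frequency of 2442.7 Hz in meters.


Given values:
  c = 343 m/s, f = 2442.7 Hz
Formula: lambda = c / f
lambda = 343 / 2442.7
lambda = 0.1404

0.1404 m


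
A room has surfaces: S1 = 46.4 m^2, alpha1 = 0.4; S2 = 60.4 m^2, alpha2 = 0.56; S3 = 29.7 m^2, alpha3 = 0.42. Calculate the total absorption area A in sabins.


Given surfaces:
  Surface 1: 46.4 * 0.4 = 18.56
  Surface 2: 60.4 * 0.56 = 33.824
  Surface 3: 29.7 * 0.42 = 12.474
Formula: A = sum(Si * alpha_i)
A = 18.56 + 33.824 + 12.474
A = 64.86

64.86 sabins


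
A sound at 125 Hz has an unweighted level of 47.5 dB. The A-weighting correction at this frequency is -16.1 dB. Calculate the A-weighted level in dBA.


Given values:
  SPL = 47.5 dB
  A-weighting at 125 Hz = -16.1 dB
Formula: L_A = SPL + A_weight
L_A = 47.5 + (-16.1)
L_A = 31.4

31.4 dBA


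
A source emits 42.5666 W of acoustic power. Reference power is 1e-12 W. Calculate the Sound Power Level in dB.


Given values:
  W = 42.5666 W
  W_ref = 1e-12 W
Formula: SWL = 10 * log10(W / W_ref)
Compute ratio: W / W_ref = 42566600000000
Compute log10: log10(42566600000000) = 13.629069
Multiply: SWL = 10 * 13.629069 = 136.29

136.29 dB


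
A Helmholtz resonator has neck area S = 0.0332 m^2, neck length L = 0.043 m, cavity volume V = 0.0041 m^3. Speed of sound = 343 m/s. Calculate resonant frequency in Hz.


Given values:
  S = 0.0332 m^2, L = 0.043 m, V = 0.0041 m^3, c = 343 m/s
Formula: f = (c / (2*pi)) * sqrt(S / (V * L))
Compute V * L = 0.0041 * 0.043 = 0.0001763
Compute S / (V * L) = 0.0332 / 0.0001763 = 188.3154
Compute sqrt(188.3154) = 13.722806
Compute c / (2*pi) = 343 / 6.283185 = 54.590148
f = 54.590148 * 13.722806 = 749.13

749.13 Hz


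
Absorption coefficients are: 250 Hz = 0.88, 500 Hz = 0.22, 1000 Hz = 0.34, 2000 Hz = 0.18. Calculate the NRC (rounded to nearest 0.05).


Given values:
  a_250 = 0.88, a_500 = 0.22
  a_1000 = 0.34, a_2000 = 0.18
Formula: NRC = (a250 + a500 + a1000 + a2000) / 4
Sum = 0.88 + 0.22 + 0.34 + 0.18 = 1.62
NRC = 1.62 / 4 = 0.405
Rounded to nearest 0.05: 0.4

0.4


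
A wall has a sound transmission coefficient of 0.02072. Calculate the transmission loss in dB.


Given values:
  tau = 0.02072
Formula: TL = 10 * log10(1 / tau)
Compute 1 / tau = 1 / 0.02072 = 48.2625
Compute log10(48.2625) = 1.68361
TL = 10 * 1.68361 = 16.84

16.84 dB


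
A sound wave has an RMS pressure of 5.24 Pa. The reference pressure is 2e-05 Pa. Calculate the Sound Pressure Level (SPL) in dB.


Given values:
  p = 5.24 Pa
  p_ref = 2e-05 Pa
Formula: SPL = 20 * log10(p / p_ref)
Compute ratio: p / p_ref = 5.24 / 2e-05 = 262000
Compute log10: log10(262000) = 5.418301
Multiply: SPL = 20 * 5.418301 = 108.37

108.37 dB


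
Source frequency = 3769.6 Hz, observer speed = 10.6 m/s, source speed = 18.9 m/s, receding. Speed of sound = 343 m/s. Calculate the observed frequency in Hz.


Given values:
  f_s = 3769.6 Hz, v_o = 10.6 m/s, v_s = 18.9 m/s
  Direction: receding
Formula: f_o = f_s * (c - v_o) / (c + v_s)
Numerator: c - v_o = 343 - 10.6 = 332.4
Denominator: c + v_s = 343 + 18.9 = 361.9
f_o = 3769.6 * 332.4 / 361.9 = 3462.32

3462.32 Hz


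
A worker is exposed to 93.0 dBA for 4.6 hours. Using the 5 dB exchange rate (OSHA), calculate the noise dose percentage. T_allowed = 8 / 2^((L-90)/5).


Given values:
  L = 93.0 dBA, T = 4.6 hours
Formula: T_allowed = 8 / 2^((L - 90) / 5)
Compute exponent: (93.0 - 90) / 5 = 0.6
Compute 2^(0.6) = 1.515717
T_allowed = 8 / 1.515717 = 5.27803 hours
Dose = (T / T_allowed) * 100
Dose = (4.6 / 5.27803) * 100 = 87.15

87.15 %


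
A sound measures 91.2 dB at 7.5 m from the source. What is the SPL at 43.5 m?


Given values:
  SPL1 = 91.2 dB, r1 = 7.5 m, r2 = 43.5 m
Formula: SPL2 = SPL1 - 20 * log10(r2 / r1)
Compute ratio: r2 / r1 = 43.5 / 7.5 = 5.8
Compute log10: log10(5.8) = 0.763428
Compute drop: 20 * 0.763428 = 15.2686
SPL2 = 91.2 - 15.2686 = 75.93

75.93 dB


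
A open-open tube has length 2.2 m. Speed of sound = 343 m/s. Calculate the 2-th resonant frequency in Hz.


Given values:
  Tube type: open-open, L = 2.2 m, c = 343 m/s, n = 2
Formula: f_n = n * c / (2 * L)
Compute 2 * L = 2 * 2.2 = 4.4
f = 2 * 343 / 4.4
f = 155.91

155.91 Hz


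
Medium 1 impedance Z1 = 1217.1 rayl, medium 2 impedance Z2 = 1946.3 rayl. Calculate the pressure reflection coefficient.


Given values:
  Z1 = 1217.1 rayl, Z2 = 1946.3 rayl
Formula: R = (Z2 - Z1) / (Z2 + Z1)
Numerator: Z2 - Z1 = 1946.3 - 1217.1 = 729.2
Denominator: Z2 + Z1 = 1946.3 + 1217.1 = 3163.4
R = 729.2 / 3163.4 = 0.2305

0.2305


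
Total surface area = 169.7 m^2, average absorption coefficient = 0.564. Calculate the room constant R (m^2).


Given values:
  S = 169.7 m^2, alpha = 0.564
Formula: R = S * alpha / (1 - alpha)
Numerator: 169.7 * 0.564 = 95.7108
Denominator: 1 - 0.564 = 0.436
R = 95.7108 / 0.436 = 219.52

219.52 m^2


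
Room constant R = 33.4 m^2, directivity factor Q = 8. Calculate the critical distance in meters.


Given values:
  R = 33.4 m^2, Q = 8
Formula: d_c = 0.141 * sqrt(Q * R)
Compute Q * R = 8 * 33.4 = 267.2
Compute sqrt(267.2) = 16.3463
d_c = 0.141 * 16.3463 = 2.305

2.305 m


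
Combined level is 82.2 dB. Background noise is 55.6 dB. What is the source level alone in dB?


Given values:
  L_total = 82.2 dB, L_bg = 55.6 dB
Formula: L_source = 10 * log10(10^(L_total/10) - 10^(L_bg/10))
Convert to linear:
  10^(82.2/10) = 165958690.7438
  10^(55.6/10) = 363078.0548
Difference: 165958690.7438 - 363078.0548 = 165595612.689
L_source = 10 * log10(165595612.689) = 82.19

82.19 dB


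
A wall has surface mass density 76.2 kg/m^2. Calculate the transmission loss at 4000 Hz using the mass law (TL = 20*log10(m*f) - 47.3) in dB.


Given values:
  m = 76.2 kg/m^2, f = 4000 Hz
Formula: TL = 20 * log10(m * f) - 47.3
Compute m * f = 76.2 * 4000 = 304800.0
Compute log10(304800.0) = 5.484015
Compute 20 * 5.484015 = 109.6803
TL = 109.6803 - 47.3 = 62.38

62.38 dB


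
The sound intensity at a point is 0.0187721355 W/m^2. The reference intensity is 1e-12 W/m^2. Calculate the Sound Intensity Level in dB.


Given values:
  I = 0.0187721355 W/m^2
  I_ref = 1e-12 W/m^2
Formula: SIL = 10 * log10(I / I_ref)
Compute ratio: I / I_ref = 18772135500
Compute log10: log10(18772135500) = 10.273514
Multiply: SIL = 10 * 10.273514 = 102.74

102.74 dB


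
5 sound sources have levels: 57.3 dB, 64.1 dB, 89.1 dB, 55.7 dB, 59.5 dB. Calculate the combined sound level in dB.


Formula: L_total = 10 * log10( sum(10^(Li/10)) )
  Source 1: 10^(57.3/10) = 537031.7964
  Source 2: 10^(64.1/10) = 2570395.7828
  Source 3: 10^(89.1/10) = 812830516.1641
  Source 4: 10^(55.7/10) = 371535.2291
  Source 5: 10^(59.5/10) = 891250.9381
Sum of linear values = 817200729.9105
L_total = 10 * log10(817200729.9105) = 89.12

89.12 dB


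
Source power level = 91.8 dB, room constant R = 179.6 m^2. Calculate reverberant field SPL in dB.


Given values:
  Lw = 91.8 dB, R = 179.6 m^2
Formula: SPL = Lw + 10 * log10(4 / R)
Compute 4 / R = 4 / 179.6 = 0.022272
Compute 10 * log10(0.022272) = -16.5224
SPL = 91.8 + (-16.5224) = 75.28

75.28 dB


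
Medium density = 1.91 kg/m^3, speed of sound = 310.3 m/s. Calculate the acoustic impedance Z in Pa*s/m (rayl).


Given values:
  rho = 1.91 kg/m^3
  c = 310.3 m/s
Formula: Z = rho * c
Z = 1.91 * 310.3
Z = 592.67

592.67 rayl


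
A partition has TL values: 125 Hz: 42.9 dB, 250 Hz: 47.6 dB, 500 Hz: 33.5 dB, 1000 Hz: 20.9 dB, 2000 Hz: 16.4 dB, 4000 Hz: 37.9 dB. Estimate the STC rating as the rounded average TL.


Given TL values at each frequency:
  125 Hz: 42.9 dB
  250 Hz: 47.6 dB
  500 Hz: 33.5 dB
  1000 Hz: 20.9 dB
  2000 Hz: 16.4 dB
  4000 Hz: 37.9 dB
Formula: STC ~ round(average of TL values)
Sum = 42.9 + 47.6 + 33.5 + 20.9 + 16.4 + 37.9 = 199.2
Average = 199.2 / 6 = 33.2
Rounded: 33

33


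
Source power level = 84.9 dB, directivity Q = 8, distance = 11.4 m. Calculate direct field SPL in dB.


Given values:
  Lw = 84.9 dB, Q = 8, r = 11.4 m
Formula: SPL = Lw + 10 * log10(Q / (4 * pi * r^2))
Compute 4 * pi * r^2 = 4 * pi * 11.4^2 = 1633.1255
Compute Q / denom = 8 / 1633.1255 = 0.00489858
Compute 10 * log10(0.00489858) = -23.0993
SPL = 84.9 + (-23.0993) = 61.8

61.8 dB


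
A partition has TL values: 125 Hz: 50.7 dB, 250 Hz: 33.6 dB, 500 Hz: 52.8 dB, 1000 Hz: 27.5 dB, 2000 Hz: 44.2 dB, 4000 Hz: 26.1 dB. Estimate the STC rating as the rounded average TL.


Given TL values at each frequency:
  125 Hz: 50.7 dB
  250 Hz: 33.6 dB
  500 Hz: 52.8 dB
  1000 Hz: 27.5 dB
  2000 Hz: 44.2 dB
  4000 Hz: 26.1 dB
Formula: STC ~ round(average of TL values)
Sum = 50.7 + 33.6 + 52.8 + 27.5 + 44.2 + 26.1 = 234.9
Average = 234.9 / 6 = 39.15
Rounded: 39

39


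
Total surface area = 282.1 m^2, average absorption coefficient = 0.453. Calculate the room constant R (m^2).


Given values:
  S = 282.1 m^2, alpha = 0.453
Formula: R = S * alpha / (1 - alpha)
Numerator: 282.1 * 0.453 = 127.7913
Denominator: 1 - 0.453 = 0.547
R = 127.7913 / 0.547 = 233.62

233.62 m^2


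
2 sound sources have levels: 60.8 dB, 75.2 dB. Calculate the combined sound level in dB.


Formula: L_total = 10 * log10( sum(10^(Li/10)) )
  Source 1: 10^(60.8/10) = 1202264.4346
  Source 2: 10^(75.2/10) = 33113112.1483
Sum of linear values = 34315376.5829
L_total = 10 * log10(34315376.5829) = 75.35

75.35 dB


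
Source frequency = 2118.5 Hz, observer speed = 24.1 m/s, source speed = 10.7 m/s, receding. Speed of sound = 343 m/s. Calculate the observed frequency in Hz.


Given values:
  f_s = 2118.5 Hz, v_o = 24.1 m/s, v_s = 10.7 m/s
  Direction: receding
Formula: f_o = f_s * (c - v_o) / (c + v_s)
Numerator: c - v_o = 343 - 24.1 = 318.9
Denominator: c + v_s = 343 + 10.7 = 353.7
f_o = 2118.5 * 318.9 / 353.7 = 1910.06

1910.06 Hz


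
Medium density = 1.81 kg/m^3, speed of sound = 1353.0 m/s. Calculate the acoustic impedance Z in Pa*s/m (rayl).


Given values:
  rho = 1.81 kg/m^3
  c = 1353.0 m/s
Formula: Z = rho * c
Z = 1.81 * 1353.0
Z = 2448.93

2448.93 rayl


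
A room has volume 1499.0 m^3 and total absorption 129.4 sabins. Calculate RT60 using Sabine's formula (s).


Given values:
  V = 1499.0 m^3
  A = 129.4 sabins
Formula: RT60 = 0.161 * V / A
Numerator: 0.161 * 1499.0 = 241.339
RT60 = 241.339 / 129.4 = 1.865

1.865 s


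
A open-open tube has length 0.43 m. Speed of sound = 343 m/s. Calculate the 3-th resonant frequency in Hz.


Given values:
  Tube type: open-open, L = 0.43 m, c = 343 m/s, n = 3
Formula: f_n = n * c / (2 * L)
Compute 2 * L = 2 * 0.43 = 0.86
f = 3 * 343 / 0.86
f = 1196.51

1196.51 Hz


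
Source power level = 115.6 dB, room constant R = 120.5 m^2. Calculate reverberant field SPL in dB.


Given values:
  Lw = 115.6 dB, R = 120.5 m^2
Formula: SPL = Lw + 10 * log10(4 / R)
Compute 4 / R = 4 / 120.5 = 0.033195
Compute 10 * log10(0.033195) = -14.7893
SPL = 115.6 + (-14.7893) = 100.81

100.81 dB


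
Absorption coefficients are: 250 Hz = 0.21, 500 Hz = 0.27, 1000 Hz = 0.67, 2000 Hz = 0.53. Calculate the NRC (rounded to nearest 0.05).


Given values:
  a_250 = 0.21, a_500 = 0.27
  a_1000 = 0.67, a_2000 = 0.53
Formula: NRC = (a250 + a500 + a1000 + a2000) / 4
Sum = 0.21 + 0.27 + 0.67 + 0.53 = 1.68
NRC = 1.68 / 4 = 0.42
Rounded to nearest 0.05: 0.4

0.4


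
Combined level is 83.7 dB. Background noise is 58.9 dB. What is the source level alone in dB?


Given values:
  L_total = 83.7 dB, L_bg = 58.9 dB
Formula: L_source = 10 * log10(10^(L_total/10) - 10^(L_bg/10))
Convert to linear:
  10^(83.7/10) = 234422881.532
  10^(58.9/10) = 776247.1166
Difference: 234422881.532 - 776247.1166 = 233646634.4154
L_source = 10 * log10(233646634.4154) = 83.69

83.69 dB


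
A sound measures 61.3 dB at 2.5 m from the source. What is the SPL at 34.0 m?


Given values:
  SPL1 = 61.3 dB, r1 = 2.5 m, r2 = 34.0 m
Formula: SPL2 = SPL1 - 20 * log10(r2 / r1)
Compute ratio: r2 / r1 = 34.0 / 2.5 = 13.6
Compute log10: log10(13.6) = 1.133539
Compute drop: 20 * 1.133539 = 22.6708
SPL2 = 61.3 - 22.6708 = 38.63

38.63 dB


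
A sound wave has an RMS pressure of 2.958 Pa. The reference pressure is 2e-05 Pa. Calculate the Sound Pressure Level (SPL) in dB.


Given values:
  p = 2.958 Pa
  p_ref = 2e-05 Pa
Formula: SPL = 20 * log10(p / p_ref)
Compute ratio: p / p_ref = 2.958 / 2e-05 = 147900
Compute log10: log10(147900) = 5.169968
Multiply: SPL = 20 * 5.169968 = 103.4

103.4 dB


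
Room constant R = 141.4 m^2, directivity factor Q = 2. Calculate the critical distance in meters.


Given values:
  R = 141.4 m^2, Q = 2
Formula: d_c = 0.141 * sqrt(Q * R)
Compute Q * R = 2 * 141.4 = 282.8
Compute sqrt(282.8) = 16.8167
d_c = 0.141 * 16.8167 = 2.371

2.371 m


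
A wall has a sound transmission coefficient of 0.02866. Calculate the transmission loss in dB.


Given values:
  tau = 0.02866
Formula: TL = 10 * log10(1 / tau)
Compute 1 / tau = 1 / 0.02866 = 34.8918
Compute log10(34.8918) = 1.542723
TL = 10 * 1.542723 = 15.43

15.43 dB


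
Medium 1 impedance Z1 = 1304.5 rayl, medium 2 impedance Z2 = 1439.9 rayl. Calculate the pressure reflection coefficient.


Given values:
  Z1 = 1304.5 rayl, Z2 = 1439.9 rayl
Formula: R = (Z2 - Z1) / (Z2 + Z1)
Numerator: Z2 - Z1 = 1439.9 - 1304.5 = 135.4
Denominator: Z2 + Z1 = 1439.9 + 1304.5 = 2744.4
R = 135.4 / 2744.4 = 0.0493

0.0493


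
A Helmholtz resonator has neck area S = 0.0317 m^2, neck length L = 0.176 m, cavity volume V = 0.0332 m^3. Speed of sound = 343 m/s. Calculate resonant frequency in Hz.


Given values:
  S = 0.0317 m^2, L = 0.176 m, V = 0.0332 m^3, c = 343 m/s
Formula: f = (c / (2*pi)) * sqrt(S / (V * L))
Compute V * L = 0.0332 * 0.176 = 0.0058432
Compute S / (V * L) = 0.0317 / 0.0058432 = 5.4251
Compute sqrt(5.4251) = 2.329184
Compute c / (2*pi) = 343 / 6.283185 = 54.590148
f = 54.590148 * 2.329184 = 127.15

127.15 Hz


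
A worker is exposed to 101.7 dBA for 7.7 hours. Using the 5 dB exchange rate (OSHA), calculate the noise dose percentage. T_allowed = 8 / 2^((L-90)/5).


Given values:
  L = 101.7 dBA, T = 7.7 hours
Formula: T_allowed = 8 / 2^((L - 90) / 5)
Compute exponent: (101.7 - 90) / 5 = 2.34
Compute 2^(2.34) = 5.063026
T_allowed = 8 / 5.063026 = 1.580083 hours
Dose = (T / T_allowed) * 100
Dose = (7.7 / 1.580083) * 100 = 487.32

487.32 %


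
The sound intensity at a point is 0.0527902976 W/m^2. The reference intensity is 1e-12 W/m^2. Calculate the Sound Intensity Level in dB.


Given values:
  I = 0.0527902976 W/m^2
  I_ref = 1e-12 W/m^2
Formula: SIL = 10 * log10(I / I_ref)
Compute ratio: I / I_ref = 52790297600
Compute log10: log10(52790297600) = 10.722554
Multiply: SIL = 10 * 10.722554 = 107.23

107.23 dB


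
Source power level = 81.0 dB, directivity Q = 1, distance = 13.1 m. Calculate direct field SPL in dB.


Given values:
  Lw = 81.0 dB, Q = 1, r = 13.1 m
Formula: SPL = Lw + 10 * log10(Q / (4 * pi * r^2))
Compute 4 * pi * r^2 = 4 * pi * 13.1^2 = 2156.5149
Compute Q / denom = 1 / 2156.5149 = 0.00046371
Compute 10 * log10(0.00046371) = -33.3375
SPL = 81.0 + (-33.3375) = 47.66

47.66 dB


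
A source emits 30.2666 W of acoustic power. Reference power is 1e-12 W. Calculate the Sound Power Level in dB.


Given values:
  W = 30.2666 W
  W_ref = 1e-12 W
Formula: SWL = 10 * log10(W / W_ref)
Compute ratio: W / W_ref = 30266600000000
Compute log10: log10(30266600000000) = 13.480964
Multiply: SWL = 10 * 13.480964 = 134.81

134.81 dB


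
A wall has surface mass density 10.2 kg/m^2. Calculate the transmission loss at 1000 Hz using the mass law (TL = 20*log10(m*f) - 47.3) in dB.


Given values:
  m = 10.2 kg/m^2, f = 1000 Hz
Formula: TL = 20 * log10(m * f) - 47.3
Compute m * f = 10.2 * 1000 = 10200.0
Compute log10(10200.0) = 4.0086
Compute 20 * 4.0086 = 80.172
TL = 80.172 - 47.3 = 32.87

32.87 dB


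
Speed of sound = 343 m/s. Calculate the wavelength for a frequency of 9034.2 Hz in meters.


Given values:
  c = 343 m/s, f = 9034.2 Hz
Formula: lambda = c / f
lambda = 343 / 9034.2
lambda = 0.038

0.038 m


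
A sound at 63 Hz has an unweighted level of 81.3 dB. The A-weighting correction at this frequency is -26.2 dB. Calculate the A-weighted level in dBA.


Given values:
  SPL = 81.3 dB
  A-weighting at 63 Hz = -26.2 dB
Formula: L_A = SPL + A_weight
L_A = 81.3 + (-26.2)
L_A = 55.1

55.1 dBA


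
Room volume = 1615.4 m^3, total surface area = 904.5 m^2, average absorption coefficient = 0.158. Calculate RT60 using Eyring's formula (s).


Given values:
  V = 1615.4 m^3, S = 904.5 m^2, alpha = 0.158
Formula: RT60 = 0.161 * V / (-S * ln(1 - alpha))
Compute ln(1 - 0.158) = ln(0.842) = -0.171975
Denominator: -904.5 * -0.171975 = 155.5514
Numerator: 0.161 * 1615.4 = 260.0794
RT60 = 260.0794 / 155.5514 = 1.672

1.672 s


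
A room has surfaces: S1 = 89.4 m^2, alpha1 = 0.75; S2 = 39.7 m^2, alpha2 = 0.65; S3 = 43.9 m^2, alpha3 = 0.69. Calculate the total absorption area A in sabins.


Given surfaces:
  Surface 1: 89.4 * 0.75 = 67.05
  Surface 2: 39.7 * 0.65 = 25.805
  Surface 3: 43.9 * 0.69 = 30.291
Formula: A = sum(Si * alpha_i)
A = 67.05 + 25.805 + 30.291
A = 123.15

123.15 sabins


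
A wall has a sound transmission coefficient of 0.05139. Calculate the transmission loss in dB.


Given values:
  tau = 0.05139
Formula: TL = 10 * log10(1 / tau)
Compute 1 / tau = 1 / 0.05139 = 19.459
Compute log10(19.459) = 1.289121
TL = 10 * 1.289121 = 12.89

12.89 dB


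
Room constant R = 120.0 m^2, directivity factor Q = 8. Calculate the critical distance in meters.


Given values:
  R = 120.0 m^2, Q = 8
Formula: d_c = 0.141 * sqrt(Q * R)
Compute Q * R = 8 * 120.0 = 960.0
Compute sqrt(960.0) = 30.9839
d_c = 0.141 * 30.9839 = 4.369

4.369 m


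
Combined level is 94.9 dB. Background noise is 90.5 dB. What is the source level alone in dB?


Given values:
  L_total = 94.9 dB, L_bg = 90.5 dB
Formula: L_source = 10 * log10(10^(L_total/10) - 10^(L_bg/10))
Convert to linear:
  10^(94.9/10) = 3090295432.5136
  10^(90.5/10) = 1122018454.302
Difference: 3090295432.5136 - 1122018454.302 = 1968276978.2116
L_source = 10 * log10(1968276978.2116) = 92.94

92.94 dB


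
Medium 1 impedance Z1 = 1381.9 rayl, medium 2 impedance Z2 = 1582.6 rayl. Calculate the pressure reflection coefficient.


Given values:
  Z1 = 1381.9 rayl, Z2 = 1582.6 rayl
Formula: R = (Z2 - Z1) / (Z2 + Z1)
Numerator: Z2 - Z1 = 1582.6 - 1381.9 = 200.7
Denominator: Z2 + Z1 = 1582.6 + 1381.9 = 2964.5
R = 200.7 / 2964.5 = 0.0677

0.0677


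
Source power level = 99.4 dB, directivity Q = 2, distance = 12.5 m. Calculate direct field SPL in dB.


Given values:
  Lw = 99.4 dB, Q = 2, r = 12.5 m
Formula: SPL = Lw + 10 * log10(Q / (4 * pi * r^2))
Compute 4 * pi * r^2 = 4 * pi * 12.5^2 = 1963.4954
Compute Q / denom = 2 / 1963.4954 = 0.00101859
Compute 10 * log10(0.00101859) = -29.92
SPL = 99.4 + (-29.92) = 69.48

69.48 dB


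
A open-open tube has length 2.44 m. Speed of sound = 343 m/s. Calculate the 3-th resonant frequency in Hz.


Given values:
  Tube type: open-open, L = 2.44 m, c = 343 m/s, n = 3
Formula: f_n = n * c / (2 * L)
Compute 2 * L = 2 * 2.44 = 4.88
f = 3 * 343 / 4.88
f = 210.86

210.86 Hz


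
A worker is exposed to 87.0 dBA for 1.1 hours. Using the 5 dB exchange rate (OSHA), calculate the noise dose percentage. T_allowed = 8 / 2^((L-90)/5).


Given values:
  L = 87.0 dBA, T = 1.1 hours
Formula: T_allowed = 8 / 2^((L - 90) / 5)
Compute exponent: (87.0 - 90) / 5 = -0.6
Compute 2^(-0.6) = 0.659754
T_allowed = 8 / 0.659754 = 12.125732 hours
Dose = (T / T_allowed) * 100
Dose = (1.1 / 12.125732) * 100 = 9.07

9.07 %


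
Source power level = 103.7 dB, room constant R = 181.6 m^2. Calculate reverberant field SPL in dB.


Given values:
  Lw = 103.7 dB, R = 181.6 m^2
Formula: SPL = Lw + 10 * log10(4 / R)
Compute 4 / R = 4 / 181.6 = 0.022026
Compute 10 * log10(0.022026) = -16.5706
SPL = 103.7 + (-16.5706) = 87.13

87.13 dB


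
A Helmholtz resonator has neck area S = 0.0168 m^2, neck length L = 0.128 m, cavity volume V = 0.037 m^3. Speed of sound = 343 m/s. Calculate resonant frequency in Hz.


Given values:
  S = 0.0168 m^2, L = 0.128 m, V = 0.037 m^3, c = 343 m/s
Formula: f = (c / (2*pi)) * sqrt(S / (V * L))
Compute V * L = 0.037 * 0.128 = 0.004736
Compute S / (V * L) = 0.0168 / 0.004736 = 3.5473
Compute sqrt(3.5473) = 1.883428
Compute c / (2*pi) = 343 / 6.283185 = 54.590148
f = 54.590148 * 1.883428 = 102.82

102.82 Hz


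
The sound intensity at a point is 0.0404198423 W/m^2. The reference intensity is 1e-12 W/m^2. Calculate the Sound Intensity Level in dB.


Given values:
  I = 0.0404198423 W/m^2
  I_ref = 1e-12 W/m^2
Formula: SIL = 10 * log10(I / I_ref)
Compute ratio: I / I_ref = 40419842300
Compute log10: log10(40419842300) = 10.606595
Multiply: SIL = 10 * 10.606595 = 106.07

106.07 dB


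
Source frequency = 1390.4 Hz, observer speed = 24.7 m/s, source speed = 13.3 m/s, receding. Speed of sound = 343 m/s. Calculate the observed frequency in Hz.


Given values:
  f_s = 1390.4 Hz, v_o = 24.7 m/s, v_s = 13.3 m/s
  Direction: receding
Formula: f_o = f_s * (c - v_o) / (c + v_s)
Numerator: c - v_o = 343 - 24.7 = 318.3
Denominator: c + v_s = 343 + 13.3 = 356.3
f_o = 1390.4 * 318.3 / 356.3 = 1242.11

1242.11 Hz


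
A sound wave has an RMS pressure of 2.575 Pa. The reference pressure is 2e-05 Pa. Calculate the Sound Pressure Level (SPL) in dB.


Given values:
  p = 2.575 Pa
  p_ref = 2e-05 Pa
Formula: SPL = 20 * log10(p / p_ref)
Compute ratio: p / p_ref = 2.575 / 2e-05 = 128750
Compute log10: log10(128750) = 5.109747
Multiply: SPL = 20 * 5.109747 = 102.19

102.19 dB


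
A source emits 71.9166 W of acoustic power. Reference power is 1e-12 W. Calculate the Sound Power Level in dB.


Given values:
  W = 71.9166 W
  W_ref = 1e-12 W
Formula: SWL = 10 * log10(W / W_ref)
Compute ratio: W / W_ref = 71916600000000
Compute log10: log10(71916600000000) = 13.856829
Multiply: SWL = 10 * 13.856829 = 138.57

138.57 dB


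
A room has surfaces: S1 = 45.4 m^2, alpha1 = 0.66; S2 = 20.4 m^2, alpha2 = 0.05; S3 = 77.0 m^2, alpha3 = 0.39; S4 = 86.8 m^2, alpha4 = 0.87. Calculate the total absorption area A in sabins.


Given surfaces:
  Surface 1: 45.4 * 0.66 = 29.964
  Surface 2: 20.4 * 0.05 = 1.02
  Surface 3: 77.0 * 0.39 = 30.03
  Surface 4: 86.8 * 0.87 = 75.516
Formula: A = sum(Si * alpha_i)
A = 29.964 + 1.02 + 30.03 + 75.516
A = 136.53

136.53 sabins


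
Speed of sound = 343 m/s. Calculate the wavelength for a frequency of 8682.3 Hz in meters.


Given values:
  c = 343 m/s, f = 8682.3 Hz
Formula: lambda = c / f
lambda = 343 / 8682.3
lambda = 0.0395

0.0395 m


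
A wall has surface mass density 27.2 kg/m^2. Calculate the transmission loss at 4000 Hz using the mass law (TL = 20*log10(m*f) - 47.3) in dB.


Given values:
  m = 27.2 kg/m^2, f = 4000 Hz
Formula: TL = 20 * log10(m * f) - 47.3
Compute m * f = 27.2 * 4000 = 108800.0
Compute log10(108800.0) = 5.036629
Compute 20 * 5.036629 = 100.7326
TL = 100.7326 - 47.3 = 53.43

53.43 dB


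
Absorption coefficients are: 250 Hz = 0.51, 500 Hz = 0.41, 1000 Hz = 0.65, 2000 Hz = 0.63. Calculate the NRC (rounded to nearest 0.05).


Given values:
  a_250 = 0.51, a_500 = 0.41
  a_1000 = 0.65, a_2000 = 0.63
Formula: NRC = (a250 + a500 + a1000 + a2000) / 4
Sum = 0.51 + 0.41 + 0.65 + 0.63 = 2.2
NRC = 2.2 / 4 = 0.55
Rounded to nearest 0.05: 0.55

0.55


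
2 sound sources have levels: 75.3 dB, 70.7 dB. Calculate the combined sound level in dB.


Formula: L_total = 10 * log10( sum(10^(Li/10)) )
  Source 1: 10^(75.3/10) = 33884415.6139
  Source 2: 10^(70.7/10) = 11748975.5494
Sum of linear values = 45633391.1633
L_total = 10 * log10(45633391.1633) = 76.59

76.59 dB


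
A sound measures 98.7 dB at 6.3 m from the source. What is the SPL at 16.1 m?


Given values:
  SPL1 = 98.7 dB, r1 = 6.3 m, r2 = 16.1 m
Formula: SPL2 = SPL1 - 20 * log10(r2 / r1)
Compute ratio: r2 / r1 = 16.1 / 6.3 = 2.5556
Compute log10: log10(2.5556) = 0.407493
Compute drop: 20 * 0.407493 = 8.1499
SPL2 = 98.7 - 8.1499 = 90.55

90.55 dB


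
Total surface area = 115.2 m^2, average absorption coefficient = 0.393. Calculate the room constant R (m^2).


Given values:
  S = 115.2 m^2, alpha = 0.393
Formula: R = S * alpha / (1 - alpha)
Numerator: 115.2 * 0.393 = 45.2736
Denominator: 1 - 0.393 = 0.607
R = 45.2736 / 0.607 = 74.59

74.59 m^2


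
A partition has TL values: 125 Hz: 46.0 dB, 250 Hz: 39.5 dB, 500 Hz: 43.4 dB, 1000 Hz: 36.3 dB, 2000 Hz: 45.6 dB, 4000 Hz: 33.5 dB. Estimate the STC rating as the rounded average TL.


Given TL values at each frequency:
  125 Hz: 46.0 dB
  250 Hz: 39.5 dB
  500 Hz: 43.4 dB
  1000 Hz: 36.3 dB
  2000 Hz: 45.6 dB
  4000 Hz: 33.5 dB
Formula: STC ~ round(average of TL values)
Sum = 46.0 + 39.5 + 43.4 + 36.3 + 45.6 + 33.5 = 244.3
Average = 244.3 / 6 = 40.72
Rounded: 41

41


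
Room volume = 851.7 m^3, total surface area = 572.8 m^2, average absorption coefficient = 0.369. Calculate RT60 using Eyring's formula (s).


Given values:
  V = 851.7 m^3, S = 572.8 m^2, alpha = 0.369
Formula: RT60 = 0.161 * V / (-S * ln(1 - alpha))
Compute ln(1 - 0.369) = ln(0.631) = -0.460449
Denominator: -572.8 * -0.460449 = 263.7452
Numerator: 0.161 * 851.7 = 137.1237
RT60 = 137.1237 / 263.7452 = 0.52

0.52 s


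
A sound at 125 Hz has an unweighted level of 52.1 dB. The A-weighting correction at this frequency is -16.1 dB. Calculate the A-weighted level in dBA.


Given values:
  SPL = 52.1 dB
  A-weighting at 125 Hz = -16.1 dB
Formula: L_A = SPL + A_weight
L_A = 52.1 + (-16.1)
L_A = 36.0

36.0 dBA


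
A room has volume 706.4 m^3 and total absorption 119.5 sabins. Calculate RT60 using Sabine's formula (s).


Given values:
  V = 706.4 m^3
  A = 119.5 sabins
Formula: RT60 = 0.161 * V / A
Numerator: 0.161 * 706.4 = 113.7304
RT60 = 113.7304 / 119.5 = 0.952

0.952 s


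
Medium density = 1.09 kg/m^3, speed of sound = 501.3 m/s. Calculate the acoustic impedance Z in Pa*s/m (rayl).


Given values:
  rho = 1.09 kg/m^3
  c = 501.3 m/s
Formula: Z = rho * c
Z = 1.09 * 501.3
Z = 546.42

546.42 rayl


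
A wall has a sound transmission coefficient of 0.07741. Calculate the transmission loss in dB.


Given values:
  tau = 0.07741
Formula: TL = 10 * log10(1 / tau)
Compute 1 / tau = 1 / 0.07741 = 12.9182
Compute log10(12.9182) = 1.111202
TL = 10 * 1.111202 = 11.11

11.11 dB


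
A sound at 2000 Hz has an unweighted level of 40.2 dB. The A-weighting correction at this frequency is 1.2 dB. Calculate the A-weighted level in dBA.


Given values:
  SPL = 40.2 dB
  A-weighting at 2000 Hz = 1.2 dB
Formula: L_A = SPL + A_weight
L_A = 40.2 + (1.2)
L_A = 41.4

41.4 dBA


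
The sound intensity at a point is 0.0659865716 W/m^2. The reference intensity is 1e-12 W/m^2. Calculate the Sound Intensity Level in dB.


Given values:
  I = 0.0659865716 W/m^2
  I_ref = 1e-12 W/m^2
Formula: SIL = 10 * log10(I / I_ref)
Compute ratio: I / I_ref = 65986571600
Compute log10: log10(65986571600) = 10.819456
Multiply: SIL = 10 * 10.819456 = 108.19

108.19 dB


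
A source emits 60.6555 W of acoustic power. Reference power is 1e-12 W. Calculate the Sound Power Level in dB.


Given values:
  W = 60.6555 W
  W_ref = 1e-12 W
Formula: SWL = 10 * log10(W / W_ref)
Compute ratio: W / W_ref = 60655500000000
Compute log10: log10(60655500000000) = 13.78287
Multiply: SWL = 10 * 13.78287 = 137.83

137.83 dB


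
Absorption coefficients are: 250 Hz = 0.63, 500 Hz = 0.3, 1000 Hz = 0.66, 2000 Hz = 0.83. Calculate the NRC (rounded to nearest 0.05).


Given values:
  a_250 = 0.63, a_500 = 0.3
  a_1000 = 0.66, a_2000 = 0.83
Formula: NRC = (a250 + a500 + a1000 + a2000) / 4
Sum = 0.63 + 0.3 + 0.66 + 0.83 = 2.42
NRC = 2.42 / 4 = 0.605
Rounded to nearest 0.05: 0.6

0.6


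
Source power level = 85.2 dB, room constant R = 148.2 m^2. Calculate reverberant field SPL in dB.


Given values:
  Lw = 85.2 dB, R = 148.2 m^2
Formula: SPL = Lw + 10 * log10(4 / R)
Compute 4 / R = 4 / 148.2 = 0.026991
Compute 10 * log10(0.026991) = -15.6878
SPL = 85.2 + (-15.6878) = 69.51

69.51 dB


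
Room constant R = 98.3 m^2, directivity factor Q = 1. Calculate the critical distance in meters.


Given values:
  R = 98.3 m^2, Q = 1
Formula: d_c = 0.141 * sqrt(Q * R)
Compute Q * R = 1 * 98.3 = 98.3
Compute sqrt(98.3) = 9.9146
d_c = 0.141 * 9.9146 = 1.398

1.398 m


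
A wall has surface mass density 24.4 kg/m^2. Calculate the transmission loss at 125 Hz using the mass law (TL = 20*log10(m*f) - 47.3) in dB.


Given values:
  m = 24.4 kg/m^2, f = 125 Hz
Formula: TL = 20 * log10(m * f) - 47.3
Compute m * f = 24.4 * 125 = 3050.0
Compute log10(3050.0) = 3.4843
Compute 20 * 3.4843 = 69.686
TL = 69.686 - 47.3 = 22.39

22.39 dB


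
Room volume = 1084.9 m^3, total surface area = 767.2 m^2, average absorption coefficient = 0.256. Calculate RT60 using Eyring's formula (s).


Given values:
  V = 1084.9 m^3, S = 767.2 m^2, alpha = 0.256
Formula: RT60 = 0.161 * V / (-S * ln(1 - alpha))
Compute ln(1 - 0.256) = ln(0.744) = -0.295714
Denominator: -767.2 * -0.295714 = 226.8718
Numerator: 0.161 * 1084.9 = 174.6689
RT60 = 174.6689 / 226.8718 = 0.77

0.77 s


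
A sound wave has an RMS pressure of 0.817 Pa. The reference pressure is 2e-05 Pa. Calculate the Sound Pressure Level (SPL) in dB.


Given values:
  p = 0.817 Pa
  p_ref = 2e-05 Pa
Formula: SPL = 20 * log10(p / p_ref)
Compute ratio: p / p_ref = 0.817 / 2e-05 = 40850
Compute log10: log10(40850) = 4.611192
Multiply: SPL = 20 * 4.611192 = 92.22

92.22 dB


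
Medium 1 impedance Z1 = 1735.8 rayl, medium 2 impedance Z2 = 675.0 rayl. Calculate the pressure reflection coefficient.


Given values:
  Z1 = 1735.8 rayl, Z2 = 675.0 rayl
Formula: R = (Z2 - Z1) / (Z2 + Z1)
Numerator: Z2 - Z1 = 675.0 - 1735.8 = -1060.8
Denominator: Z2 + Z1 = 675.0 + 1735.8 = 2410.8
R = -1060.8 / 2410.8 = -0.44

-0.44


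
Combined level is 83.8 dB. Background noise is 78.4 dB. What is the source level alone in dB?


Given values:
  L_total = 83.8 dB, L_bg = 78.4 dB
Formula: L_source = 10 * log10(10^(L_total/10) - 10^(L_bg/10))
Convert to linear:
  10^(83.8/10) = 239883291.9019
  10^(78.4/10) = 69183097.0919
Difference: 239883291.9019 - 69183097.0919 = 170700194.81
L_source = 10 * log10(170700194.81) = 82.32

82.32 dB


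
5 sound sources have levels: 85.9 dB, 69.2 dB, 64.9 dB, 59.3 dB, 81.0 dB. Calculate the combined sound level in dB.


Formula: L_total = 10 * log10( sum(10^(Li/10)) )
  Source 1: 10^(85.9/10) = 389045144.9943
  Source 2: 10^(69.2/10) = 8317637.711
  Source 3: 10^(64.9/10) = 3090295.4325
  Source 4: 10^(59.3/10) = 851138.0382
  Source 5: 10^(81.0/10) = 125892541.1794
Sum of linear values = 527196757.3554
L_total = 10 * log10(527196757.3554) = 87.22

87.22 dB


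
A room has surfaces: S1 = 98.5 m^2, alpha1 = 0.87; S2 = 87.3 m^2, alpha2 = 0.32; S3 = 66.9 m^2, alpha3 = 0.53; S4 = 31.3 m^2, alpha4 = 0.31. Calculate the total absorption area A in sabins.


Given surfaces:
  Surface 1: 98.5 * 0.87 = 85.695
  Surface 2: 87.3 * 0.32 = 27.936
  Surface 3: 66.9 * 0.53 = 35.457
  Surface 4: 31.3 * 0.31 = 9.703
Formula: A = sum(Si * alpha_i)
A = 85.695 + 27.936 + 35.457 + 9.703
A = 158.79

158.79 sabins


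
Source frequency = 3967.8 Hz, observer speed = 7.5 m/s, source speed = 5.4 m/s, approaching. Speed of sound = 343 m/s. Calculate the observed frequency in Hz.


Given values:
  f_s = 3967.8 Hz, v_o = 7.5 m/s, v_s = 5.4 m/s
  Direction: approaching
Formula: f_o = f_s * (c + v_o) / (c - v_s)
Numerator: c + v_o = 343 + 7.5 = 350.5
Denominator: c - v_s = 343 - 5.4 = 337.6
f_o = 3967.8 * 350.5 / 337.6 = 4119.41

4119.41 Hz


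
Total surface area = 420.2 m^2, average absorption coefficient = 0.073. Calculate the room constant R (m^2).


Given values:
  S = 420.2 m^2, alpha = 0.073
Formula: R = S * alpha / (1 - alpha)
Numerator: 420.2 * 0.073 = 30.6746
Denominator: 1 - 0.073 = 0.927
R = 30.6746 / 0.927 = 33.09

33.09 m^2


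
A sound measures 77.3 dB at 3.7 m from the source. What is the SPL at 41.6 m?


Given values:
  SPL1 = 77.3 dB, r1 = 3.7 m, r2 = 41.6 m
Formula: SPL2 = SPL1 - 20 * log10(r2 / r1)
Compute ratio: r2 / r1 = 41.6 / 3.7 = 11.2432
Compute log10: log10(11.2432) = 1.05089
Compute drop: 20 * 1.05089 = 21.0178
SPL2 = 77.3 - 21.0178 = 56.28

56.28 dB


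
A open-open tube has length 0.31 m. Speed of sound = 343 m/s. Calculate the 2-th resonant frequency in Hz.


Given values:
  Tube type: open-open, L = 0.31 m, c = 343 m/s, n = 2
Formula: f_n = n * c / (2 * L)
Compute 2 * L = 2 * 0.31 = 0.62
f = 2 * 343 / 0.62
f = 1106.45

1106.45 Hz


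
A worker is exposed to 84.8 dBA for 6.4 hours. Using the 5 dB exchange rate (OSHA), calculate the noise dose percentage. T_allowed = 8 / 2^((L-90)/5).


Given values:
  L = 84.8 dBA, T = 6.4 hours
Formula: T_allowed = 8 / 2^((L - 90) / 5)
Compute exponent: (84.8 - 90) / 5 = -1.04
Compute 2^(-1.04) = 0.486327
T_allowed = 8 / 0.486327 = 16.449837 hours
Dose = (T / T_allowed) * 100
Dose = (6.4 / 16.449837) * 100 = 38.91

38.91 %


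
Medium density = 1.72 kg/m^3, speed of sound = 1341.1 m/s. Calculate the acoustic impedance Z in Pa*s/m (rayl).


Given values:
  rho = 1.72 kg/m^3
  c = 1341.1 m/s
Formula: Z = rho * c
Z = 1.72 * 1341.1
Z = 2306.69

2306.69 rayl


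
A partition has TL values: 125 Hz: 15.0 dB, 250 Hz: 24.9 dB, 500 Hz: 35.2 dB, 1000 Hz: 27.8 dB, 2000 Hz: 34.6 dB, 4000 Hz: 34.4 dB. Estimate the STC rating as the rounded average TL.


Given TL values at each frequency:
  125 Hz: 15.0 dB
  250 Hz: 24.9 dB
  500 Hz: 35.2 dB
  1000 Hz: 27.8 dB
  2000 Hz: 34.6 dB
  4000 Hz: 34.4 dB
Formula: STC ~ round(average of TL values)
Sum = 15.0 + 24.9 + 35.2 + 27.8 + 34.6 + 34.4 = 171.9
Average = 171.9 / 6 = 28.65
Rounded: 29

29


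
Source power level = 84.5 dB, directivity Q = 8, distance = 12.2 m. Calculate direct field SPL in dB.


Given values:
  Lw = 84.5 dB, Q = 8, r = 12.2 m
Formula: SPL = Lw + 10 * log10(Q / (4 * pi * r^2))
Compute 4 * pi * r^2 = 4 * pi * 12.2^2 = 1870.3786
Compute Q / denom = 8 / 1870.3786 = 0.00427721
Compute 10 * log10(0.00427721) = -23.6884
SPL = 84.5 + (-23.6884) = 60.81

60.81 dB


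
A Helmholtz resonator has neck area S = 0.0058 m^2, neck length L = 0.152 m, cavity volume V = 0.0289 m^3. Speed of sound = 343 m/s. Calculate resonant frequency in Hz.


Given values:
  S = 0.0058 m^2, L = 0.152 m, V = 0.0289 m^3, c = 343 m/s
Formula: f = (c / (2*pi)) * sqrt(S / (V * L))
Compute V * L = 0.0289 * 0.152 = 0.0043928
Compute S / (V * L) = 0.0058 / 0.0043928 = 1.3203
Compute sqrt(1.3203) = 1.149043
Compute c / (2*pi) = 343 / 6.283185 = 54.590148
f = 54.590148 * 1.149043 = 62.73

62.73 Hz


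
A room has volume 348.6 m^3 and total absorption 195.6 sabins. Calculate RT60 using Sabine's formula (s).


Given values:
  V = 348.6 m^3
  A = 195.6 sabins
Formula: RT60 = 0.161 * V / A
Numerator: 0.161 * 348.6 = 56.1246
RT60 = 56.1246 / 195.6 = 0.287

0.287 s


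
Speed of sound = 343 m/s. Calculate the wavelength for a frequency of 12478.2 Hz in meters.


Given values:
  c = 343 m/s, f = 12478.2 Hz
Formula: lambda = c / f
lambda = 343 / 12478.2
lambda = 0.0275

0.0275 m


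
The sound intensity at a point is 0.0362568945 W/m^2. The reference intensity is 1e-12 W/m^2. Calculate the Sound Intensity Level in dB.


Given values:
  I = 0.0362568945 W/m^2
  I_ref = 1e-12 W/m^2
Formula: SIL = 10 * log10(I / I_ref)
Compute ratio: I / I_ref = 36256894500
Compute log10: log10(36256894500) = 10.559391
Multiply: SIL = 10 * 10.559391 = 105.59

105.59 dB


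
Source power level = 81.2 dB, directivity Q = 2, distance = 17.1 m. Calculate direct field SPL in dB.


Given values:
  Lw = 81.2 dB, Q = 2, r = 17.1 m
Formula: SPL = Lw + 10 * log10(Q / (4 * pi * r^2))
Compute 4 * pi * r^2 = 4 * pi * 17.1^2 = 3674.5324
Compute Q / denom = 2 / 3674.5324 = 0.00054429
Compute 10 * log10(0.00054429) = -32.6417
SPL = 81.2 + (-32.6417) = 48.56

48.56 dB


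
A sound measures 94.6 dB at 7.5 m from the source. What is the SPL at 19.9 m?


Given values:
  SPL1 = 94.6 dB, r1 = 7.5 m, r2 = 19.9 m
Formula: SPL2 = SPL1 - 20 * log10(r2 / r1)
Compute ratio: r2 / r1 = 19.9 / 7.5 = 2.6533
Compute log10: log10(2.6533) = 0.423786
Compute drop: 20 * 0.423786 = 8.4757
SPL2 = 94.6 - 8.4757 = 86.12

86.12 dB


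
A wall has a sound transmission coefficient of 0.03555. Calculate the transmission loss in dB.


Given values:
  tau = 0.03555
Formula: TL = 10 * log10(1 / tau)
Compute 1 / tau = 1 / 0.03555 = 28.1294
Compute log10(28.1294) = 1.44916
TL = 10 * 1.44916 = 14.49

14.49 dB


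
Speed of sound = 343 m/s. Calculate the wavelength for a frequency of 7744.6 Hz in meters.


Given values:
  c = 343 m/s, f = 7744.6 Hz
Formula: lambda = c / f
lambda = 343 / 7744.6
lambda = 0.0443

0.0443 m


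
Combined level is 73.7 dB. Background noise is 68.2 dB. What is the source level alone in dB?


Given values:
  L_total = 73.7 dB, L_bg = 68.2 dB
Formula: L_source = 10 * log10(10^(L_total/10) - 10^(L_bg/10))
Convert to linear:
  10^(73.7/10) = 23442288.1532
  10^(68.2/10) = 6606934.4801
Difference: 23442288.1532 - 6606934.4801 = 16835353.6731
L_source = 10 * log10(16835353.6731) = 72.26

72.26 dB


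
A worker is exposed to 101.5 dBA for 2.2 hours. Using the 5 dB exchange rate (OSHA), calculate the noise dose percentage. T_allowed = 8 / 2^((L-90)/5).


Given values:
  L = 101.5 dBA, T = 2.2 hours
Formula: T_allowed = 8 / 2^((L - 90) / 5)
Compute exponent: (101.5 - 90) / 5 = 2.3
Compute 2^(2.3) = 4.924578
T_allowed = 8 / 4.924578 = 1.624505 hours
Dose = (T / T_allowed) * 100
Dose = (2.2 / 1.624505) * 100 = 135.43

135.43 %


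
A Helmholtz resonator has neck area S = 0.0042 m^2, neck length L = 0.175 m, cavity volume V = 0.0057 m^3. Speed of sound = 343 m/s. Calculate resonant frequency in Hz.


Given values:
  S = 0.0042 m^2, L = 0.175 m, V = 0.0057 m^3, c = 343 m/s
Formula: f = (c / (2*pi)) * sqrt(S / (V * L))
Compute V * L = 0.0057 * 0.175 = 0.0009975
Compute S / (V * L) = 0.0042 / 0.0009975 = 4.2105
Compute sqrt(4.2105) = 2.05195
Compute c / (2*pi) = 343 / 6.283185 = 54.590148
f = 54.590148 * 2.05195 = 112.02

112.02 Hz


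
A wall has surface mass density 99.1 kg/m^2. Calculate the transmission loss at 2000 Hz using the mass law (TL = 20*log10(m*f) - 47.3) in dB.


Given values:
  m = 99.1 kg/m^2, f = 2000 Hz
Formula: TL = 20 * log10(m * f) - 47.3
Compute m * f = 99.1 * 2000 = 198200.0
Compute log10(198200.0) = 5.297104
Compute 20 * 5.297104 = 105.9421
TL = 105.9421 - 47.3 = 58.64

58.64 dB


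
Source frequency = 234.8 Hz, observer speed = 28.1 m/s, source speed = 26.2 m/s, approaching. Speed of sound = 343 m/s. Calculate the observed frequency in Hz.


Given values:
  f_s = 234.8 Hz, v_o = 28.1 m/s, v_s = 26.2 m/s
  Direction: approaching
Formula: f_o = f_s * (c + v_o) / (c - v_s)
Numerator: c + v_o = 343 + 28.1 = 371.1
Denominator: c - v_s = 343 - 26.2 = 316.8
f_o = 234.8 * 371.1 / 316.8 = 275.05

275.05 Hz


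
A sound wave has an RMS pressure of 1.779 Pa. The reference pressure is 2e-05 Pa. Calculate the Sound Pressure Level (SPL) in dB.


Given values:
  p = 1.779 Pa
  p_ref = 2e-05 Pa
Formula: SPL = 20 * log10(p / p_ref)
Compute ratio: p / p_ref = 1.779 / 2e-05 = 88950
Compute log10: log10(88950) = 4.949146
Multiply: SPL = 20 * 4.949146 = 98.98

98.98 dB


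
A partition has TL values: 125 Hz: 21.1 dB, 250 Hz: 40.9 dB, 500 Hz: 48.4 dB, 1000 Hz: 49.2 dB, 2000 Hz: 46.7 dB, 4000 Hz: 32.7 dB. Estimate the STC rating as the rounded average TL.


Given TL values at each frequency:
  125 Hz: 21.1 dB
  250 Hz: 40.9 dB
  500 Hz: 48.4 dB
  1000 Hz: 49.2 dB
  2000 Hz: 46.7 dB
  4000 Hz: 32.7 dB
Formula: STC ~ round(average of TL values)
Sum = 21.1 + 40.9 + 48.4 + 49.2 + 46.7 + 32.7 = 239.0
Average = 239.0 / 6 = 39.83
Rounded: 40

40


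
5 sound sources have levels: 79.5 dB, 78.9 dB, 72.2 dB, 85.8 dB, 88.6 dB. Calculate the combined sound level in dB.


Formula: L_total = 10 * log10( sum(10^(Li/10)) )
  Source 1: 10^(79.5/10) = 89125093.8134
  Source 2: 10^(78.9/10) = 77624711.6629
  Source 3: 10^(72.2/10) = 16595869.0744
  Source 4: 10^(85.8/10) = 380189396.3206
  Source 5: 10^(88.6/10) = 724435960.075
Sum of linear values = 1287971030.9463
L_total = 10 * log10(1287971030.9463) = 91.1

91.1 dB
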